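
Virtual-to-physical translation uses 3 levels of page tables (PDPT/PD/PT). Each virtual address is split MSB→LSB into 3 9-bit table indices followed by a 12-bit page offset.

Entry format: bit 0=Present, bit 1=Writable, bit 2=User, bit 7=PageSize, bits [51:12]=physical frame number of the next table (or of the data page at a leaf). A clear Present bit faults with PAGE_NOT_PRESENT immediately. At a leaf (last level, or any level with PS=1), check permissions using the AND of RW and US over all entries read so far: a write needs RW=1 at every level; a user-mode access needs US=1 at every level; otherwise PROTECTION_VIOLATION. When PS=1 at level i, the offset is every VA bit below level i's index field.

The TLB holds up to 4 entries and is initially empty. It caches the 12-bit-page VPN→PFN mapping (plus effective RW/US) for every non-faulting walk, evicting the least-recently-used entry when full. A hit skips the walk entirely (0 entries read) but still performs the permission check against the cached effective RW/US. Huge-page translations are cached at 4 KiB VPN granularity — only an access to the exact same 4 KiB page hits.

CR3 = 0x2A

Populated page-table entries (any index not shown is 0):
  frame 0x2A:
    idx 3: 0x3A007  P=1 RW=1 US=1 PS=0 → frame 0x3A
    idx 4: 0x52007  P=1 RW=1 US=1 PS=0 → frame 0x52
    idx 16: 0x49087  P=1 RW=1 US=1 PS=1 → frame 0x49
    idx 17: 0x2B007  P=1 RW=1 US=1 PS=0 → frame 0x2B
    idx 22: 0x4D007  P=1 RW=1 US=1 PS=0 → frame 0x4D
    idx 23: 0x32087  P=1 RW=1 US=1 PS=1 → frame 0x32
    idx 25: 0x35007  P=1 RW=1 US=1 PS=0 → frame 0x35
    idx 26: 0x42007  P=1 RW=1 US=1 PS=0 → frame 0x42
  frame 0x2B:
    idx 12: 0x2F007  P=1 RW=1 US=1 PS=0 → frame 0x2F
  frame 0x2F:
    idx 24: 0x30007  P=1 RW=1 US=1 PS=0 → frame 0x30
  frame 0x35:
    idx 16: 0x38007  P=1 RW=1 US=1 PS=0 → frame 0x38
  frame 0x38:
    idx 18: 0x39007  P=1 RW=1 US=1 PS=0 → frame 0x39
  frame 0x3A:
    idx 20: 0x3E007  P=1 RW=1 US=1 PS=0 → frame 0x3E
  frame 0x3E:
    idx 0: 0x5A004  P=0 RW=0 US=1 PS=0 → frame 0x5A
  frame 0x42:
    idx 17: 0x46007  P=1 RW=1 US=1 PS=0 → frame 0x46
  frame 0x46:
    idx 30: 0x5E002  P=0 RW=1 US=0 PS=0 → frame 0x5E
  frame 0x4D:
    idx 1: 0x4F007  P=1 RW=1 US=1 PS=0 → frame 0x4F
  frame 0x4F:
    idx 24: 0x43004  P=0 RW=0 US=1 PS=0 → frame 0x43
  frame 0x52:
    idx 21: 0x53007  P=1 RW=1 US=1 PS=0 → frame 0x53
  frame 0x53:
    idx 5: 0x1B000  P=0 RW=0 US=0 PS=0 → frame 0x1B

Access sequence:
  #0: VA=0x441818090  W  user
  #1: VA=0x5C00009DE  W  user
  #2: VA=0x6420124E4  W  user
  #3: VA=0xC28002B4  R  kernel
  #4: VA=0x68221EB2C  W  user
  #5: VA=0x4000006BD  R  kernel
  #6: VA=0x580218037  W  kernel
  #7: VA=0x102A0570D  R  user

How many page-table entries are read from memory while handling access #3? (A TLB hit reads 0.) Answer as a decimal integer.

Trace:
#0 VA=0x441818090 (w,user):
  lvl0: tbl 0x2A, slot 17 ⇒ 0x2B007 (P1/RW1/US1/PS0)
  lvl1: tbl 0x2B, slot 12 ⇒ 0x2F007 (P1/RW1/US1/PS0)
  lvl2: tbl 0x2F, slot 24 ⇒ 0x30007 (P1/RW1/US1/PS0)
  → PA=0x30090  (3 entries read)
#1 VA=0x5C00009DE (w,user):
  lvl0: tbl 0x2A, slot 23 ⇒ 0x32087 (P1/RW1/US1/PS1)
  → PA=0x329DE (huge @L0)  (1 entries read)
#2 VA=0x6420124E4 (w,user):
  lvl0: tbl 0x2A, slot 25 ⇒ 0x35007 (P1/RW1/US1/PS0)
  lvl1: tbl 0x35, slot 16 ⇒ 0x38007 (P1/RW1/US1/PS0)
  lvl2: tbl 0x38, slot 18 ⇒ 0x39007 (P1/RW1/US1/PS0)
  → PA=0x394E4  (3 entries read)
#3 VA=0xC28002B4 (r,kernel):
  lvl0: tbl 0x2A, slot 3 ⇒ 0x3A007 (P1/RW1/US1/PS0)
  lvl1: tbl 0x3A, slot 20 ⇒ 0x3E007 (P1/RW1/US1/PS0)
  lvl2: tbl 0x3E, slot 0 ⇒ 0x5A004 (P0/RW0/US1/PS0)
  → PAGE_NOT_PRESENT  (3 entries read)
#4 VA=0x68221EB2C (w,user):
  lvl0: tbl 0x2A, slot 26 ⇒ 0x42007 (P1/RW1/US1/PS0)
  lvl1: tbl 0x42, slot 17 ⇒ 0x46007 (P1/RW1/US1/PS0)
  lvl2: tbl 0x46, slot 30 ⇒ 0x5E002 (P0/RW1/US0/PS0)
  → PAGE_NOT_PRESENT  (3 entries read)
#5 VA=0x4000006BD (r,kernel):
  lvl0: tbl 0x2A, slot 16 ⇒ 0x49087 (P1/RW1/US1/PS1)
  → PA=0x496BD (huge @L0)  (1 entries read)
#6 VA=0x580218037 (w,kernel):
  lvl0: tbl 0x2A, slot 22 ⇒ 0x4D007 (P1/RW1/US1/PS0)
  lvl1: tbl 0x4D, slot 1 ⇒ 0x4F007 (P1/RW1/US1/PS0)
  lvl2: tbl 0x4F, slot 24 ⇒ 0x43004 (P0/RW0/US1/PS0)
  → PAGE_NOT_PRESENT  (3 entries read)
#7 VA=0x102A0570D (r,user):
  lvl0: tbl 0x2A, slot 4 ⇒ 0x52007 (P1/RW1/US1/PS0)
  lvl1: tbl 0x52, slot 21 ⇒ 0x53007 (P1/RW1/US1/PS0)
  lvl2: tbl 0x53, slot 5 ⇒ 0x1B000 (P0/RW0/US0/PS0)
  → PAGE_NOT_PRESENT  (3 entries read)

Entries read for #3: 3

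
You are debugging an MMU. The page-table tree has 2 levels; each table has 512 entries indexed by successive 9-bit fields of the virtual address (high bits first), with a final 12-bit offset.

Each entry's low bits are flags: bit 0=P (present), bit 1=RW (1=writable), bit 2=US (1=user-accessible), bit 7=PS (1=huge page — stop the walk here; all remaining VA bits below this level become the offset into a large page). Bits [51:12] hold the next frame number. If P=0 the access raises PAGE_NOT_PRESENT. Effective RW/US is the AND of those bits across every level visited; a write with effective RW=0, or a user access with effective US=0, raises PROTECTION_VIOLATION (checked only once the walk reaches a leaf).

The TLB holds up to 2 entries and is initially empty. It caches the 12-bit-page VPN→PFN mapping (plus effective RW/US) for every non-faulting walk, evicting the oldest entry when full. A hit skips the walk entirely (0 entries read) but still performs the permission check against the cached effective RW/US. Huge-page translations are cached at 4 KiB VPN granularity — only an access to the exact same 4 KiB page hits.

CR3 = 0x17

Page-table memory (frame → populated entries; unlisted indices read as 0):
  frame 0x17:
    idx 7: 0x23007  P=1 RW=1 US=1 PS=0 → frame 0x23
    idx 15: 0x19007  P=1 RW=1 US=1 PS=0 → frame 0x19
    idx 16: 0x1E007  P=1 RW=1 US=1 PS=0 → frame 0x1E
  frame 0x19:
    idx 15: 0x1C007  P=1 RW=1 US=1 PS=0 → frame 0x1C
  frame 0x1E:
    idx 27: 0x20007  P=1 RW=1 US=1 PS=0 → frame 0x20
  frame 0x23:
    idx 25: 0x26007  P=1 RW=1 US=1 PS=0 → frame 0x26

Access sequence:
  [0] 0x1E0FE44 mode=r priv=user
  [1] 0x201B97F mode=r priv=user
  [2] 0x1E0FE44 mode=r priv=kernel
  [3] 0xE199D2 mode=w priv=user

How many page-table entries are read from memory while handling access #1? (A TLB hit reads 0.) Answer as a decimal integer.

Trace:
#0 VA=0x1E0FE44 (r,user):
  [0] read 0x17 idx=15: raw=0x19007 flags P=1 W=1 U=1 S=0
  [1] read 0x19 idx=15: raw=0x1C007 flags P=1 W=1 U=1 S=0
  ⇒ phys 0x1CE44  [2 reads]
#1 VA=0x201B97F (r,user):
  [0] read 0x17 idx=16: raw=0x1E007 flags P=1 W=1 U=1 S=0
  [1] read 0x1E idx=27: raw=0x20007 flags P=1 W=1 U=1 S=0
  ⇒ phys 0x2097F  [2 reads]
#2 VA=0x1E0FE44 (r,kernel):
  TLB hit vpn=0x1E0F → PA=0x1CE44
#3 VA=0xE199D2 (w,user):
  [0] read 0x17 idx=7: raw=0x23007 flags P=1 W=1 U=1 S=0
  [1] read 0x23 idx=25: raw=0x26007 flags P=1 W=1 U=1 S=0
  ⇒ phys 0x269D2  [2 reads]

Entries read for #1: 2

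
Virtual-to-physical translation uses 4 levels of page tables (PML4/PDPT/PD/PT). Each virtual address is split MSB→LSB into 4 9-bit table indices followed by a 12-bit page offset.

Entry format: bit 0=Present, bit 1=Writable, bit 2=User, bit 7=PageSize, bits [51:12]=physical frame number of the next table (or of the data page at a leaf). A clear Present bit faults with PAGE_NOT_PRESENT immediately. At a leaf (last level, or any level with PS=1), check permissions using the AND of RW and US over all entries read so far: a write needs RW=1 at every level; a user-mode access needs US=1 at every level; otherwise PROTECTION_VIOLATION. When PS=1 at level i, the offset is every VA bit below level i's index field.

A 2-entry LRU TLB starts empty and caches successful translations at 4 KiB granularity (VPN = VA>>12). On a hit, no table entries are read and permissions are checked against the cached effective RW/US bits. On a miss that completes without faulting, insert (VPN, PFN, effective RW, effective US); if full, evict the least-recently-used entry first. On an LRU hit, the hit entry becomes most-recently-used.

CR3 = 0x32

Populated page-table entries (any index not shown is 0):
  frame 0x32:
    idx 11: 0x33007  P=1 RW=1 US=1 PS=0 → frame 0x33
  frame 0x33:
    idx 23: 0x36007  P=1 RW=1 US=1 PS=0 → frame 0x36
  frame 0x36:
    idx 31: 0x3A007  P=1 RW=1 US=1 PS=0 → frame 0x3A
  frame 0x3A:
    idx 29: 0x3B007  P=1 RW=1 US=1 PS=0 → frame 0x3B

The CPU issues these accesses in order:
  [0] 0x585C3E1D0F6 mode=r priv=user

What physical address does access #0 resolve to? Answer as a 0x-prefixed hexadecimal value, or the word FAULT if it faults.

Trace:
#0 VA=0x585C3E1D0F6 (r,user):
  lvl0: tbl 0x32, slot 11 ⇒ 0x33007 (P1/RW1/US1/PS0)
  lvl1: tbl 0x33, slot 23 ⇒ 0x36007 (P1/RW1/US1/PS0)
  lvl2: tbl 0x36, slot 31 ⇒ 0x3A007 (P1/RW1/US1/PS0)
  lvl3: tbl 0x3A, slot 29 ⇒ 0x3B007 (P1/RW1/US1/PS0)
  → PA=0x3B0F6  (4 entries read)

Access #0 PA: 0x3B0F6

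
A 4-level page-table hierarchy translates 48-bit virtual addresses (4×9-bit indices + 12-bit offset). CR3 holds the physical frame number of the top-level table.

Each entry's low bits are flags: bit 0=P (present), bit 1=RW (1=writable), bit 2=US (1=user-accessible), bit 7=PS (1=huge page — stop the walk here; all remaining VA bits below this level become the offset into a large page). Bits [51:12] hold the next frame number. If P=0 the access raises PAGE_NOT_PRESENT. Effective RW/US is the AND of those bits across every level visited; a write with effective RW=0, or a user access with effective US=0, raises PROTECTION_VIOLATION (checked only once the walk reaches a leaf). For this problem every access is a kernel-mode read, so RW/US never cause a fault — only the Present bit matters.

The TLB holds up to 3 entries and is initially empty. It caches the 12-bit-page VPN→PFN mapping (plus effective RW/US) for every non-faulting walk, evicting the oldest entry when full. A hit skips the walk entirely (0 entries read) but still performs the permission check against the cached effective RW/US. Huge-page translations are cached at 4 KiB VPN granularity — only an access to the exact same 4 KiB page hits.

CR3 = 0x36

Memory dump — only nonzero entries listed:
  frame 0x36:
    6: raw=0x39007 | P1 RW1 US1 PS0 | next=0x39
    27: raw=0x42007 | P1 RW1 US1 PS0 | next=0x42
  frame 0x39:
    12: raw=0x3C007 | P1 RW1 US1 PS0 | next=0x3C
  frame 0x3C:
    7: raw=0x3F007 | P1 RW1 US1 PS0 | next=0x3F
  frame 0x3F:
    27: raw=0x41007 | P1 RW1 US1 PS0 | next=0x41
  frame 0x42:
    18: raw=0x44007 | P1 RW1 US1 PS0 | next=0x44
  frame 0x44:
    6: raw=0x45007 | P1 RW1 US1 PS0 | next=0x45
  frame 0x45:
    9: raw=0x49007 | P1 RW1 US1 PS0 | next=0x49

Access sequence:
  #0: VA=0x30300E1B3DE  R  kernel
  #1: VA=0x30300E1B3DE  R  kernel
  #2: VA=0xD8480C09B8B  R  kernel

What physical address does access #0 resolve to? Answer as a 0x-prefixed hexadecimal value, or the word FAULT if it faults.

Per-access translation:
#0 VA=0x30300E1B3DE (r,kernel):
  lvl0: tbl 0x36, slot 6 ⇒ 0x39007 (P1/RW1/US1/PS0)
  lvl1: tbl 0x39, slot 12 ⇒ 0x3C007 (P1/RW1/US1/PS0)
  lvl2: tbl 0x3C, slot 7 ⇒ 0x3F007 (P1/RW1/US1/PS0)
  lvl3: tbl 0x3F, slot 27 ⇒ 0x41007 (P1/RW1/US1/PS0)
  ✓ 0x413DE  — 4 lookups
#1 VA=0x30300E1B3DE (r,kernel):
  TLB hit vpn=0x30300E1B → PA=0x413DE
#2 VA=0xD8480C09B8B (r,kernel):
  lvl0: tbl 0x36, slot 27 ⇒ 0x42007 (P1/RW1/US1/PS0)
  lvl1: tbl 0x42, slot 18 ⇒ 0x44007 (P1/RW1/US1/PS0)
  lvl2: tbl 0x44, slot 6 ⇒ 0x45007 (P1/RW1/US1/PS0)
  lvl3: tbl 0x45, slot 9 ⇒ 0x49007 (P1/RW1/US1/PS0)
  ✓ 0x49B8B  — 4 lookups

Access #0 PA: 0x413DE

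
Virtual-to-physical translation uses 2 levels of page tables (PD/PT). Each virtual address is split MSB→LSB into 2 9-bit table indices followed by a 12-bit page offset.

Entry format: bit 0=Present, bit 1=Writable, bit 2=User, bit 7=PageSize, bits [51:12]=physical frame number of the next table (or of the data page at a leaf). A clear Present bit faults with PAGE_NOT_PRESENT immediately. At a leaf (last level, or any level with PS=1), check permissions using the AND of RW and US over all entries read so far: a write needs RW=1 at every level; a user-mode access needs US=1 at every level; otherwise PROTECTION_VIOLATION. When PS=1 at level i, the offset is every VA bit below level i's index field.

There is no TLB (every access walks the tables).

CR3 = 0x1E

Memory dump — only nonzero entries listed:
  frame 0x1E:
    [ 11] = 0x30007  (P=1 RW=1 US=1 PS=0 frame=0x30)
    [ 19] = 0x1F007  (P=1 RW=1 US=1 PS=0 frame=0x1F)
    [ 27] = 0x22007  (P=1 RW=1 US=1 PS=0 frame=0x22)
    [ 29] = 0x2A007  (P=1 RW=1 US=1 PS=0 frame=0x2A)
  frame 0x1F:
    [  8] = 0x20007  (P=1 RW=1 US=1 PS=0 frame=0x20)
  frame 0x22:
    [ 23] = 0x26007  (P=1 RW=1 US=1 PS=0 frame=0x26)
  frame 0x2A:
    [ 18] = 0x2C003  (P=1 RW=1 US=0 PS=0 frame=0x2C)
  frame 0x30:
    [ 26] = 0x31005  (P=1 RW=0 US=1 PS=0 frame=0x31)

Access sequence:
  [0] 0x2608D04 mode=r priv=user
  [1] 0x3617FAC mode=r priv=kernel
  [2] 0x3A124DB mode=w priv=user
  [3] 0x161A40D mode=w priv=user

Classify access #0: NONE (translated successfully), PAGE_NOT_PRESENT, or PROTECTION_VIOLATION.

Trace:
#0 VA=0x2608D04 (r,user):
  [0] read 0x1E idx=19: raw=0x1F007 flags P=1 W=1 U=1 S=0
  [1] read 0x1F idx=8: raw=0x20007 flags P=1 W=1 U=1 S=0
  → PA=0x20D04  (2 entries read)
#1 VA=0x3617FAC (r,kernel):
  [0] read 0x1E idx=27: raw=0x22007 flags P=1 W=1 U=1 S=0
  [1] read 0x22 idx=23: raw=0x26007 flags P=1 W=1 U=1 S=0
  → PA=0x26FAC  (2 entries read)
#2 VA=0x3A124DB (w,user):
  [0] read 0x1E idx=29: raw=0x2A007 flags P=1 W=1 U=1 S=0
  [1] read 0x2A idx=18: raw=0x2C003 flags P=1 W=1 U=0 S=0
  ✗ PROTECTION_VIOLATION  [2 reads]
#3 VA=0x161A40D (w,user):
  [0] read 0x1E idx=11: raw=0x30007 flags P=1 W=1 U=1 S=0
  [1] read 0x30 idx=26: raw=0x31005 flags P=1 W=0 U=1 S=0
  ✗ PROTECTION_VIOLATION  [2 reads]

Access #0 fault: NONE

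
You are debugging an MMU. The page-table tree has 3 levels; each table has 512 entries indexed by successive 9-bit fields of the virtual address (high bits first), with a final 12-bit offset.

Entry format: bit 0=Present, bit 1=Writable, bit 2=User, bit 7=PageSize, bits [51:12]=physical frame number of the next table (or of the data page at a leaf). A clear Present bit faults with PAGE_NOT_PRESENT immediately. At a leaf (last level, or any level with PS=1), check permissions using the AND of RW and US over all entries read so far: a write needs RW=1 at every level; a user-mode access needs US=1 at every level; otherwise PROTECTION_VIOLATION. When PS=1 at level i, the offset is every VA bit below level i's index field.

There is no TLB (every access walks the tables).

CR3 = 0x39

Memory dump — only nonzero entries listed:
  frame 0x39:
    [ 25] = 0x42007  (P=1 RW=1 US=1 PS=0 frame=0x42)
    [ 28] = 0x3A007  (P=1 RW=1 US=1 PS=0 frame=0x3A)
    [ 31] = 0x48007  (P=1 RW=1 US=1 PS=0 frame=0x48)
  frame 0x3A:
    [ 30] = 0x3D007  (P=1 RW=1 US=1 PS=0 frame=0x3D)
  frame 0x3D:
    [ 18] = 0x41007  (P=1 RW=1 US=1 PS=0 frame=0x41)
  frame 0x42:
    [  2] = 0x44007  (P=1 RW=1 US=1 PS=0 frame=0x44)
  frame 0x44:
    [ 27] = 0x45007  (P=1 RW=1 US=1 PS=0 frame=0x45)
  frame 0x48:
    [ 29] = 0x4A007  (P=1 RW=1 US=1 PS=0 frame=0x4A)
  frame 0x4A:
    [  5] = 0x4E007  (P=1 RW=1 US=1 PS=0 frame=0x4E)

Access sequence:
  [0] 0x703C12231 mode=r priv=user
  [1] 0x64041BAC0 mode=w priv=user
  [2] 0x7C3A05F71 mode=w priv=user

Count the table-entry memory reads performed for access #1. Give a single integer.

Trace:
#0 VA=0x703C12231 (r,user):
  L0: frame=0x39 idx=28 entry=0x3A007 [P=1 RW=1 US=1 PS=0]
  L1: frame=0x3A idx=30 entry=0x3D007 [P=1 RW=1 US=1 PS=0]
  L2: frame=0x3D idx=18 entry=0x41007 [P=1 RW=1 US=1 PS=0]
  ⇒ phys 0x41231  [3 reads]
#1 VA=0x64041BAC0 (w,user):
  L0: frame=0x39 idx=25 entry=0x42007 [P=1 RW=1 US=1 PS=0]
  L1: frame=0x42 idx=2 entry=0x44007 [P=1 RW=1 US=1 PS=0]
  L2: frame=0x44 idx=27 entry=0x45007 [P=1 RW=1 US=1 PS=0]
  ⇒ phys 0x45AC0  [3 reads]
#2 VA=0x7C3A05F71 (w,user):
  L0: frame=0x39 idx=31 entry=0x48007 [P=1 RW=1 US=1 PS=0]
  L1: frame=0x48 idx=29 entry=0x4A007 [P=1 RW=1 US=1 PS=0]
  L2: frame=0x4A idx=5 entry=0x4E007 [P=1 RW=1 US=1 PS=0]
  ⇒ phys 0x4EF71  [3 reads]

Entries read for #1: 3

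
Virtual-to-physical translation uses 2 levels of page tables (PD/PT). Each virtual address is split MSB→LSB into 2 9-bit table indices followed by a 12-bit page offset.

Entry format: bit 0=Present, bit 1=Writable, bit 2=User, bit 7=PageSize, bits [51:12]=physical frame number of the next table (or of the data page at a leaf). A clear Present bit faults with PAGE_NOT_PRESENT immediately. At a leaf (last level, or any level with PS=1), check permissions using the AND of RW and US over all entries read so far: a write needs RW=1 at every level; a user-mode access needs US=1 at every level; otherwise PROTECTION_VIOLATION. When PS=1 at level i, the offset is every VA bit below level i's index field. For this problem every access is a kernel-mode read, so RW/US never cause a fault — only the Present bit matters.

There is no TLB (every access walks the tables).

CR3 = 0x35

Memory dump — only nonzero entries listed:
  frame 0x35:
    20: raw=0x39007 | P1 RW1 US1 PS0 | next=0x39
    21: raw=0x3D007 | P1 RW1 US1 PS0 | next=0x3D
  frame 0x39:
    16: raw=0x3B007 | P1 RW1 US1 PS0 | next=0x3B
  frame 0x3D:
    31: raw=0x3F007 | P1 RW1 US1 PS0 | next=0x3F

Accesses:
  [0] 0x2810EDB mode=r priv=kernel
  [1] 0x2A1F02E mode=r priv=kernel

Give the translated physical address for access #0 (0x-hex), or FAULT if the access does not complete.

Trace:
#0 VA=0x2810EDB (r,kernel):
  L0: frame=0x35 idx=20 entry=0x39007 [P=1 RW=1 US=1 PS=0]
  L1: frame=0x39 idx=16 entry=0x3B007 [P=1 RW=1 US=1 PS=0]
  → PA=0x3BEDB  (2 entries read)
#1 VA=0x2A1F02E (r,kernel):
  L0: frame=0x35 idx=21 entry=0x3D007 [P=1 RW=1 US=1 PS=0]
  L1: frame=0x3D idx=31 entry=0x3F007 [P=1 RW=1 US=1 PS=0]
  → PA=0x3F02E  (2 entries read)

Access #0 PA: 0x3BEDB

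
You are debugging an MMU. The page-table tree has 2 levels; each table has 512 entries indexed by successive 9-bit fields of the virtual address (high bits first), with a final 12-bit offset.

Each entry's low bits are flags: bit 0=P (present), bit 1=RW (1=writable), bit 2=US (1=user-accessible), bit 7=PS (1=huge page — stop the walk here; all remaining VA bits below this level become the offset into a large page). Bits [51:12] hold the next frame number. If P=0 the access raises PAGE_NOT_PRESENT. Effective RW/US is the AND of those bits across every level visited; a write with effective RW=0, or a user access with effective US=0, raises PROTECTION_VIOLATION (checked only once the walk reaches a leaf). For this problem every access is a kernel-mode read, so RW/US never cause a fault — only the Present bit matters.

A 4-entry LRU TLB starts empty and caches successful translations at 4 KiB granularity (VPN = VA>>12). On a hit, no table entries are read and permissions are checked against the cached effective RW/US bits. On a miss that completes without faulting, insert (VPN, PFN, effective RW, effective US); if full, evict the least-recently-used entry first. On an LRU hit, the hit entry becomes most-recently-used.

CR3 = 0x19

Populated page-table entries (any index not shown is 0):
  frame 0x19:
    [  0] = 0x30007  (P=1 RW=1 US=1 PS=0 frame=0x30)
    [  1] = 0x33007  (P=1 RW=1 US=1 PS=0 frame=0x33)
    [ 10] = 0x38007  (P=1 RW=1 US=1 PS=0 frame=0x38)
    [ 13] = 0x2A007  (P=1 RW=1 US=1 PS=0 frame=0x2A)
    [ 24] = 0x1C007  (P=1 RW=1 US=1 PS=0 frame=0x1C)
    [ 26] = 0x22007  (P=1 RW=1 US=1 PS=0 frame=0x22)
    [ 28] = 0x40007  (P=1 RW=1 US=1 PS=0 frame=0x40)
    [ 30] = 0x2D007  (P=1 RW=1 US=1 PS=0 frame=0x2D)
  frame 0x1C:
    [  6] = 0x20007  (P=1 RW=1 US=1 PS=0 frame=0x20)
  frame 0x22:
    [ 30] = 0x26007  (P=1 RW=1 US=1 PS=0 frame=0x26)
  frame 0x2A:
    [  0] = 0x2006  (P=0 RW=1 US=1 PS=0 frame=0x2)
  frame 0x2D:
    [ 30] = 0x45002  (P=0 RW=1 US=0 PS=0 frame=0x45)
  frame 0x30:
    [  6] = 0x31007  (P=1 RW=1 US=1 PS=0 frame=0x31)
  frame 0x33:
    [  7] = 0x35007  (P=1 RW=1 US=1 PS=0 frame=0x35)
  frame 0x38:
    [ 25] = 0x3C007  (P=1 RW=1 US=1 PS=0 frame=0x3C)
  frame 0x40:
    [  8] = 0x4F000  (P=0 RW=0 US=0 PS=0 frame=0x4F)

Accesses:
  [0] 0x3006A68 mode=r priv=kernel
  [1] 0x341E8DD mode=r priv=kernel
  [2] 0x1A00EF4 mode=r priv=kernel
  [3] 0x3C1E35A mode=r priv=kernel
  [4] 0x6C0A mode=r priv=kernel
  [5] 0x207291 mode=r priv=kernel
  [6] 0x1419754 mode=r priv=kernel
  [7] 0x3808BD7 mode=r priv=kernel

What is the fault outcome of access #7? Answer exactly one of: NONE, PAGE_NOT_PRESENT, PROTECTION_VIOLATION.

Walk each access:
#0 VA=0x3006A68 (r,kernel):
  L0 @0x19[24] → 0x1C007  P=1,RW=1,US=1,PS=0
  L1 @0x1C[6] → 0x20007  P=1,RW=1,US=1,PS=0
  ⇒ phys 0x20A68  [2 reads]
#1 VA=0x341E8DD (r,kernel):
  L0 @0x19[26] → 0x22007  P=1,RW=1,US=1,PS=0
  L1 @0x22[30] → 0x26007  P=1,RW=1,US=1,PS=0
  ⇒ phys 0x268DD  [2 reads]
#2 VA=0x1A00EF4 (r,kernel):
  L0 @0x19[13] → 0x2A007  P=1,RW=1,US=1,PS=0
  L1 @0x2A[0] → 0x2006  P=0,RW=1,US=1,PS=0
  ✗ PAGE_NOT_PRESENT  [2 reads]
#3 VA=0x3C1E35A (r,kernel):
  L0 @0x19[30] → 0x2D007  P=1,RW=1,US=1,PS=0
  L1 @0x2D[30] → 0x45002  P=0,RW=1,US=0,PS=0
  ✗ PAGE_NOT_PRESENT  [2 reads]
#4 VA=0x6C0A (r,kernel):
  L0 @0x19[0] → 0x30007  P=1,RW=1,US=1,PS=0
  L1 @0x30[6] → 0x31007  P=1,RW=1,US=1,PS=0
  ⇒ phys 0x31C0A  [2 reads]
#5 VA=0x207291 (r,kernel):
  L0 @0x19[1] → 0x33007  P=1,RW=1,US=1,PS=0
  L1 @0x33[7] → 0x35007  P=1,RW=1,US=1,PS=0
  ⇒ phys 0x35291  [2 reads]
#6 VA=0x1419754 (r,kernel):
  L0 @0x19[10] → 0x38007  P=1,RW=1,US=1,PS=0
  L1 @0x38[25] → 0x3C007  P=1,RW=1,US=1,PS=0
  ⇒ phys 0x3C754  [2 reads]
#7 VA=0x3808BD7 (r,kernel):
  L0 @0x19[28] → 0x40007  P=1,RW=1,US=1,PS=0
  L1 @0x40[8] → 0x4F000  P=0,RW=0,US=0,PS=0
  ✗ PAGE_NOT_PRESENT  [2 reads]

Access #7 fault: PAGE_NOT_PRESENT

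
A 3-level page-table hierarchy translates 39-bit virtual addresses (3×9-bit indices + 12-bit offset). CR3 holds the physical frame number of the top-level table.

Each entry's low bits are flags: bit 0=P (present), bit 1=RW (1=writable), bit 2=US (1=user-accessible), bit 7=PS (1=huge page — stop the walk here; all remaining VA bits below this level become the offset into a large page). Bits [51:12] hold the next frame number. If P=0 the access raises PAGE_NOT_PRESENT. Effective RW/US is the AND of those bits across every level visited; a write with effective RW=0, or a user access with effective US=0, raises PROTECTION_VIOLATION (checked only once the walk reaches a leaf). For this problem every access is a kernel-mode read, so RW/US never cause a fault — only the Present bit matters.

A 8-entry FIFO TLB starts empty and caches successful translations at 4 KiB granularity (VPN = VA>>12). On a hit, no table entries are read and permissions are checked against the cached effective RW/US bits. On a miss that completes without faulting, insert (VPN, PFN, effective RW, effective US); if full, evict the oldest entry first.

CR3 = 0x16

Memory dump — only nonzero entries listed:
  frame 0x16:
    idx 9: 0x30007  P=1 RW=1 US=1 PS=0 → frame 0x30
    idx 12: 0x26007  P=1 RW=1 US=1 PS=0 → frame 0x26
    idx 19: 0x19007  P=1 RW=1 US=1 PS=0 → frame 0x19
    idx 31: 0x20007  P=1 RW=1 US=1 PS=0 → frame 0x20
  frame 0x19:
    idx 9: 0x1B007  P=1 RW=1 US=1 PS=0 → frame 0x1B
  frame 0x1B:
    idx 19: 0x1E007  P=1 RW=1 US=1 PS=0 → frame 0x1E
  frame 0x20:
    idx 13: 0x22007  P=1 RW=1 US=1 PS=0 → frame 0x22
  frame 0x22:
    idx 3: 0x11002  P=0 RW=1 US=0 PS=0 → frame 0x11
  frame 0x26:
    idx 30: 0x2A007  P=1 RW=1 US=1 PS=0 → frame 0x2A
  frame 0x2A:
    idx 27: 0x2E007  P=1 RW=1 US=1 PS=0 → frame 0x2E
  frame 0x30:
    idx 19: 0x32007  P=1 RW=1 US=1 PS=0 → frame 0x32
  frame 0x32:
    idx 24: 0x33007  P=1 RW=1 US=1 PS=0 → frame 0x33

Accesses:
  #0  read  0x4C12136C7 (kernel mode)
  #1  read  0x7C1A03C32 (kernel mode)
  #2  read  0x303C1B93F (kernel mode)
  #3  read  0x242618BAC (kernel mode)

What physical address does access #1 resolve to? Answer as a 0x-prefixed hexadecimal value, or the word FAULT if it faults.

Per-access translation:
#0 VA=0x4C12136C7 (r,kernel):
  lvl0: tbl 0x16, slot 19 ⇒ 0x19007 (P1/RW1/US1/PS0)
  lvl1: tbl 0x19, slot 9 ⇒ 0x1B007 (P1/RW1/US1/PS0)
  lvl2: tbl 0x1B, slot 19 ⇒ 0x1E007 (P1/RW1/US1/PS0)
  → PA=0x1E6C7  (3 entries read)
#1 VA=0x7C1A03C32 (r,kernel):
  lvl0: tbl 0x16, slot 31 ⇒ 0x20007 (P1/RW1/US1/PS0)
  lvl1: tbl 0x20, slot 13 ⇒ 0x22007 (P1/RW1/US1/PS0)
  lvl2: tbl 0x22, slot 3 ⇒ 0x11002 (P0/RW1/US0/PS0)
  ⇒ fault: PAGE_NOT_PRESENT  — 3 lookups
#2 VA=0x303C1B93F (r,kernel):
  lvl0: tbl 0x16, slot 12 ⇒ 0x26007 (P1/RW1/US1/PS0)
  lvl1: tbl 0x26, slot 30 ⇒ 0x2A007 (P1/RW1/US1/PS0)
  lvl2: tbl 0x2A, slot 27 ⇒ 0x2E007 (P1/RW1/US1/PS0)
  → PA=0x2E93F  (3 entries read)
#3 VA=0x242618BAC (r,kernel):
  lvl0: tbl 0x16, slot 9 ⇒ 0x30007 (P1/RW1/US1/PS0)
  lvl1: tbl 0x30, slot 19 ⇒ 0x32007 (P1/RW1/US1/PS0)
  lvl2: tbl 0x32, slot 24 ⇒ 0x33007 (P1/RW1/US1/PS0)
  → PA=0x33BAC  (3 entries read)

Access #1 PA: FAULT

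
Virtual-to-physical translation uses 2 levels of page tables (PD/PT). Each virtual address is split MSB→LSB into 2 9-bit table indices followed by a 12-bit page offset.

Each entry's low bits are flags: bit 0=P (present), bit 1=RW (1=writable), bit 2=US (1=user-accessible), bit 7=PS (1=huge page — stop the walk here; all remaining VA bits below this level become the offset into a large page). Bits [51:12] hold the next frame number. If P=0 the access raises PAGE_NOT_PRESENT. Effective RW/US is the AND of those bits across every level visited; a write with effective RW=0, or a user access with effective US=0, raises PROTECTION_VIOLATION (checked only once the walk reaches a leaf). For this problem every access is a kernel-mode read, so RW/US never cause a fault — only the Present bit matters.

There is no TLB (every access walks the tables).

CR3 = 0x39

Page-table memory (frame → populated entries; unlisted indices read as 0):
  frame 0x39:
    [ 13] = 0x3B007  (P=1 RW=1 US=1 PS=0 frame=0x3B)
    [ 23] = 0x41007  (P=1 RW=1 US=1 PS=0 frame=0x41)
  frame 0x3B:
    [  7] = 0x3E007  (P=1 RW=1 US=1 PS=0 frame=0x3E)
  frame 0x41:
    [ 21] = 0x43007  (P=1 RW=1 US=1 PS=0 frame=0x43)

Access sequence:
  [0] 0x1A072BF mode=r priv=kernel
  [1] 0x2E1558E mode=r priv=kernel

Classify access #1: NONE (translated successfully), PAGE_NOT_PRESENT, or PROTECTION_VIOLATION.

Per-access translation:
#0 VA=0x1A072BF (r,kernel):
  L0: frame=0x39 idx=13 entry=0x3B007 [P=1 RW=1 US=1 PS=0]
  L1: frame=0x3B idx=7 entry=0x3E007 [P=1 RW=1 US=1 PS=0]
  ⇒ phys 0x3E2BF  [2 reads]
#1 VA=0x2E1558E (r,kernel):
  L0: frame=0x39 idx=23 entry=0x41007 [P=1 RW=1 US=1 PS=0]
  L1: frame=0x41 idx=21 entry=0x43007 [P=1 RW=1 US=1 PS=0]
  ⇒ phys 0x4358E  [2 reads]

Access #1 fault: NONE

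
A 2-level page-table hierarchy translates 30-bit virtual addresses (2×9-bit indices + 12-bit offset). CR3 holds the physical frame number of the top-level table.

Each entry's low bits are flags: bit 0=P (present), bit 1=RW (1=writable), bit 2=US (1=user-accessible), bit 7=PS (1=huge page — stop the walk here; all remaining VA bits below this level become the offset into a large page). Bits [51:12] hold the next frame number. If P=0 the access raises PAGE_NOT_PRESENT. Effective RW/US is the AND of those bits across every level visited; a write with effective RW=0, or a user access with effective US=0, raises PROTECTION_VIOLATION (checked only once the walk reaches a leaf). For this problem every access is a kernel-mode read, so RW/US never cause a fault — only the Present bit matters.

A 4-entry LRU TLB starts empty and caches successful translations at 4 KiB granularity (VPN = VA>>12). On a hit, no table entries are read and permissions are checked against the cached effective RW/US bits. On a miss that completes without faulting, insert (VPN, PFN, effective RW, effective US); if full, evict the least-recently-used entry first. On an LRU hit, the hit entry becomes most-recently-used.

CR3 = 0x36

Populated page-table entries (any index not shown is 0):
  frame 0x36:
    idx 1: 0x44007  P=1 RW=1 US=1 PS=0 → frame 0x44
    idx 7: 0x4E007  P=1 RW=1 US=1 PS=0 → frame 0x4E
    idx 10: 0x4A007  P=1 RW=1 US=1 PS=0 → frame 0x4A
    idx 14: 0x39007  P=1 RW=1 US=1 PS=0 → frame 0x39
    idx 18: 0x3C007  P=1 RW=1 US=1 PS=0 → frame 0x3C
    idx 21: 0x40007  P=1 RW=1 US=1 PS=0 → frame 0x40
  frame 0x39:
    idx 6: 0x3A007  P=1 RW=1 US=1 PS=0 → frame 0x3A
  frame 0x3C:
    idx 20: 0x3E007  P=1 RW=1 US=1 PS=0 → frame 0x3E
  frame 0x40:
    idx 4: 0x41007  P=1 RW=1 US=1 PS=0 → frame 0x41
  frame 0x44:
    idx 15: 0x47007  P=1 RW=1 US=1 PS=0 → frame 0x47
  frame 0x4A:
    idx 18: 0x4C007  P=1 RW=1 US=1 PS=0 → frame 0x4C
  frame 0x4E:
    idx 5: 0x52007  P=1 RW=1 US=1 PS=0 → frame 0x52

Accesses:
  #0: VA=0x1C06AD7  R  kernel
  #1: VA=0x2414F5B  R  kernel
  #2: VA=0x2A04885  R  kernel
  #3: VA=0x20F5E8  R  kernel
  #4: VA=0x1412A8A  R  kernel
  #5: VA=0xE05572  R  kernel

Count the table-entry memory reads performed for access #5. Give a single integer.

Walk each access:
#0 VA=0x1C06AD7 (r,kernel):
  [0] read 0x36 idx=14: raw=0x39007 flags P=1 W=1 U=1 S=0
  [1] read 0x39 idx=6: raw=0x3A007 flags P=1 W=1 U=1 S=0
  ⇒ phys 0x3AAD7  [2 reads]
#1 VA=0x2414F5B (r,kernel):
  [0] read 0x36 idx=18: raw=0x3C007 flags P=1 W=1 U=1 S=0
  [1] read 0x3C idx=20: raw=0x3E007 flags P=1 W=1 U=1 S=0
  ⇒ phys 0x3EF5B  [2 reads]
#2 VA=0x2A04885 (r,kernel):
  [0] read 0x36 idx=21: raw=0x40007 flags P=1 W=1 U=1 S=0
  [1] read 0x40 idx=4: raw=0x41007 flags P=1 W=1 U=1 S=0
  ⇒ phys 0x41885  [2 reads]
#3 VA=0x20F5E8 (r,kernel):
  [0] read 0x36 idx=1: raw=0x44007 flags P=1 W=1 U=1 S=0
  [1] read 0x44 idx=15: raw=0x47007 flags P=1 W=1 U=1 S=0
  ⇒ phys 0x475E8  [2 reads]
#4 VA=0x1412A8A (r,kernel):
  [0] read 0x36 idx=10: raw=0x4A007 flags P=1 W=1 U=1 S=0
  [1] read 0x4A idx=18: raw=0x4C007 flags P=1 W=1 U=1 S=0
  ⇒ phys 0x4CA8A  [2 reads]
#5 VA=0xE05572 (r,kernel):
  [0] read 0x36 idx=7: raw=0x4E007 flags P=1 W=1 U=1 S=0
  [1] read 0x4E idx=5: raw=0x52007 flags P=1 W=1 U=1 S=0
  ⇒ phys 0x52572  [2 reads]

Entries read for #5: 2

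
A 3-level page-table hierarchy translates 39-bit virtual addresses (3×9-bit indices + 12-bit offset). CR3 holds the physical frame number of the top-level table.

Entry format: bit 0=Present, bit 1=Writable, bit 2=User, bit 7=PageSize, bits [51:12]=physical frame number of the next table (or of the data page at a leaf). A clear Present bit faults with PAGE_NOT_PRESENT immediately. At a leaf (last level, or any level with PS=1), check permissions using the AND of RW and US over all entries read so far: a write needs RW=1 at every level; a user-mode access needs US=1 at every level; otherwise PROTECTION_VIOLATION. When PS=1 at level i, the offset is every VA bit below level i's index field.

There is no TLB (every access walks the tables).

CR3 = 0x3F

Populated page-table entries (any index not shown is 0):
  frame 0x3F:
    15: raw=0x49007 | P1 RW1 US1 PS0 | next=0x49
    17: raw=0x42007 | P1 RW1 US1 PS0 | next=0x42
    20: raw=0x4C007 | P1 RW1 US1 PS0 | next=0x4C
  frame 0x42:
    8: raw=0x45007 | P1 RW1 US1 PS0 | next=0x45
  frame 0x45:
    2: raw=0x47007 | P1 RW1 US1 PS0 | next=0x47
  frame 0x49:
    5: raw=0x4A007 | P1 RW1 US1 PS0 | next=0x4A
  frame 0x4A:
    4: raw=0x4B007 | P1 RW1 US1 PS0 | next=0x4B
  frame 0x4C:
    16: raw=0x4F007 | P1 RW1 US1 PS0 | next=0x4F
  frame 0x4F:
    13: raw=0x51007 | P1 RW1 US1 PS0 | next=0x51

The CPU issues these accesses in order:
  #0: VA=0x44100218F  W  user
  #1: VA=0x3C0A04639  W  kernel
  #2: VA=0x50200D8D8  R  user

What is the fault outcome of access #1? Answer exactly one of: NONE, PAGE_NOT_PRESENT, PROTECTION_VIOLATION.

Trace:
#0 VA=0x44100218F (w,user):
  lvl0: tbl 0x3F, slot 17 ⇒ 0x42007 (P1/RW1/US1/PS0)
  lvl1: tbl 0x42, slot 8 ⇒ 0x45007 (P1/RW1/US1/PS0)
  lvl2: tbl 0x45, slot 2 ⇒ 0x47007 (P1/RW1/US1/PS0)
  → PA=0x4718F  (3 entries read)
#1 VA=0x3C0A04639 (w,kernel):
  lvl0: tbl 0x3F, slot 15 ⇒ 0x49007 (P1/RW1/US1/PS0)
  lvl1: tbl 0x49, slot 5 ⇒ 0x4A007 (P1/RW1/US1/PS0)
  lvl2: tbl 0x4A, slot 4 ⇒ 0x4B007 (P1/RW1/US1/PS0)
  → PA=0x4B639  (3 entries read)
#2 VA=0x50200D8D8 (r,user):
  lvl0: tbl 0x3F, slot 20 ⇒ 0x4C007 (P1/RW1/US1/PS0)
  lvl1: tbl 0x4C, slot 16 ⇒ 0x4F007 (P1/RW1/US1/PS0)
  lvl2: tbl 0x4F, slot 13 ⇒ 0x51007 (P1/RW1/US1/PS0)
  → PA=0x518D8  (3 entries read)

Access #1 fault: NONE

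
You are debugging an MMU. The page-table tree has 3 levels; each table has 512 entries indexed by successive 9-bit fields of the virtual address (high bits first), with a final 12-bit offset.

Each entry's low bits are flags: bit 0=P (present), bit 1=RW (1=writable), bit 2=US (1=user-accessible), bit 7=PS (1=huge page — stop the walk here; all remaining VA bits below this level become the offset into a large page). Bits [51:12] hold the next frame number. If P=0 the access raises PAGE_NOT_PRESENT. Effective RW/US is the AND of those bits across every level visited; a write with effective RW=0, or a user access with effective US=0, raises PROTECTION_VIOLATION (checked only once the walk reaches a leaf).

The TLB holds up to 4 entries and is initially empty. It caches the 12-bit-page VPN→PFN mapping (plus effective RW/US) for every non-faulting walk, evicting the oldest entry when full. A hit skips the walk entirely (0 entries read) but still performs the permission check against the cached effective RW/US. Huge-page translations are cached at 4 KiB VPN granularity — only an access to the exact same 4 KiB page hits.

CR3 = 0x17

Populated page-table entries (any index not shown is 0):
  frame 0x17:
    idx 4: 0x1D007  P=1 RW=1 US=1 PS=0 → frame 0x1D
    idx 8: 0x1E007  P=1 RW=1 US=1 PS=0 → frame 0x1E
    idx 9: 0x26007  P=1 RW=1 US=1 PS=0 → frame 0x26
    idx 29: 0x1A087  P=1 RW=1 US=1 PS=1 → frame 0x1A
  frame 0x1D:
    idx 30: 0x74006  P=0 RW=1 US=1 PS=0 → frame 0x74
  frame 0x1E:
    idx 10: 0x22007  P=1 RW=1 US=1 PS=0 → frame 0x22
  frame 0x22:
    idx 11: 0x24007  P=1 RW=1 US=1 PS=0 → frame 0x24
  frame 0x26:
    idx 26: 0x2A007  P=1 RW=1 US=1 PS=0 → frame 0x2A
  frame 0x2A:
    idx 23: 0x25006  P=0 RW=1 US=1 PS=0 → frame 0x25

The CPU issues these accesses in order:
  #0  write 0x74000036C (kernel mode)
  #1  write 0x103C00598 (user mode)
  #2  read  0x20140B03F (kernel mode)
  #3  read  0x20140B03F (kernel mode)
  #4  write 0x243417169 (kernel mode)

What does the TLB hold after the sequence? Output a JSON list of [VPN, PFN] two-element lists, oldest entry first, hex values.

Trace:
#0 VA=0x74000036C (w,kernel):
  [0] read 0x17 idx=29: raw=0x1A087 flags P=1 W=1 U=1 S=1
  ⇒ phys 0x1A36C (huge @L0)  [1 reads]
#1 VA=0x103C00598 (w,user):
  [0] read 0x17 idx=4: raw=0x1D007 flags P=1 W=1 U=1 S=0
  [1] read 0x1D idx=30: raw=0x74006 flags P=0 W=1 U=1 S=0
  ✗ PAGE_NOT_PRESENT  [2 reads]
#2 VA=0x20140B03F (r,kernel):
  [0] read 0x17 idx=8: raw=0x1E007 flags P=1 W=1 U=1 S=0
  [1] read 0x1E idx=10: raw=0x22007 flags P=1 W=1 U=1 S=0
  [2] read 0x22 idx=11: raw=0x24007 flags P=1 W=1 U=1 S=0
  ⇒ phys 0x2403F  [3 reads]
#3 VA=0x20140B03F (r,kernel):
  TLB hit vpn=0x20140B → PA=0x2403F
#4 VA=0x243417169 (w,kernel):
  [0] read 0x17 idx=9: raw=0x26007 flags P=1 W=1 U=1 S=0
  [1] read 0x26 idx=26: raw=0x2A007 flags P=1 W=1 U=1 S=0
  [2] read 0x2A idx=23: raw=0x25006 flags P=0 W=1 U=1 S=0
  ✗ PAGE_NOT_PRESENT  [3 reads]

TLB: [["0x740000", "0x1A"], ["0x20140B", "0x24"]]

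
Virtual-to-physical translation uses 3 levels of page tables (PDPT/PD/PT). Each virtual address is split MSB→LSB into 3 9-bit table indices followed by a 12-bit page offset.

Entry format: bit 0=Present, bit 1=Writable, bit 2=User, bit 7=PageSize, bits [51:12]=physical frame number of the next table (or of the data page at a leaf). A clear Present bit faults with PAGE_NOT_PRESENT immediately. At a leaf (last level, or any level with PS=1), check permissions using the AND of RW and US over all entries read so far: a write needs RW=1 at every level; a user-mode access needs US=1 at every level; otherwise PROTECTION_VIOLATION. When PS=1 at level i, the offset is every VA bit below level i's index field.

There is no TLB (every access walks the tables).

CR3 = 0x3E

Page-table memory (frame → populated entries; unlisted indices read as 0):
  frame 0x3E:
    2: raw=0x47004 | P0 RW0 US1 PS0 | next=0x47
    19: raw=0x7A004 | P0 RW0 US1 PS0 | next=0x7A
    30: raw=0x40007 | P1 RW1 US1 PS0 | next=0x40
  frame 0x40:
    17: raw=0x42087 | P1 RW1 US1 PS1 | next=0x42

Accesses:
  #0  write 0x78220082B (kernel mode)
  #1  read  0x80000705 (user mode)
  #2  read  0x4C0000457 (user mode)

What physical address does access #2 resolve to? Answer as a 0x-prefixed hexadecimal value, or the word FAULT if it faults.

Per-access translation:
#0 VA=0x78220082B (w,kernel):
  L0: frame=0x3E idx=30 entry=0x40007 [P=1 RW=1 US=1 PS=0]
  L1: frame=0x40 idx=17 entry=0x42087 [P=1 RW=1 US=1 PS=1]
  → PA=0x4282B (huge @L1)  (2 entries read)
#1 VA=0x80000705 (r,user):
  L0: frame=0x3E idx=2 entry=0x47004 [P=0 RW=0 US=1 PS=0]
  ⇒ fault: PAGE_NOT_PRESENT  — 1 lookups
#2 VA=0x4C0000457 (r,user):
  L0: frame=0x3E idx=19 entry=0x7A004 [P=0 RW=0 US=1 PS=0]
  ⇒ fault: PAGE_NOT_PRESENT  — 1 lookups

Access #2 PA: FAULT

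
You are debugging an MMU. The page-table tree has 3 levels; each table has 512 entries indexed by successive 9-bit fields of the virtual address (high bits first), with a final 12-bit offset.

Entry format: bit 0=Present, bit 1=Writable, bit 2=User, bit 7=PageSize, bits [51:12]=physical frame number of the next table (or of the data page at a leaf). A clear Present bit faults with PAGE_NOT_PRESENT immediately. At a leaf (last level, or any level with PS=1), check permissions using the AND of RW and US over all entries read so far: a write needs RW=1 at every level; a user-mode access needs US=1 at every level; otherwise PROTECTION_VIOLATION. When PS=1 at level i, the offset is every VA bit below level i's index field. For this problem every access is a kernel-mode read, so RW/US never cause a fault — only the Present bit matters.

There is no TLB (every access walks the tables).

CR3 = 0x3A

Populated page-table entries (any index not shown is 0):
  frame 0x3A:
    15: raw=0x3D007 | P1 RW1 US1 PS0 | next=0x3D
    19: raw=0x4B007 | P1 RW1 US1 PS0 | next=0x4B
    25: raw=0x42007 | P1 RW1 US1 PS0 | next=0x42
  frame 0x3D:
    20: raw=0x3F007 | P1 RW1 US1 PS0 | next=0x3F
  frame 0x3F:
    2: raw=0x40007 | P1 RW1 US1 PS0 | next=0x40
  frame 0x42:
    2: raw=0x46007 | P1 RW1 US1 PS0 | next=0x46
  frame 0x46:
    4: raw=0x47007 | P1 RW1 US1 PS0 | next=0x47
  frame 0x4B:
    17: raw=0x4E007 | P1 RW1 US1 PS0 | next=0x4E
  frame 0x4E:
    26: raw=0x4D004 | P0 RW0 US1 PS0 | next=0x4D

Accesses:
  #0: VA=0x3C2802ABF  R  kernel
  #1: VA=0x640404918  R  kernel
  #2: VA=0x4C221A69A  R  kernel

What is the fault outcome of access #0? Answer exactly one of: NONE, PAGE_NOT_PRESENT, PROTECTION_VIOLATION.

Per-access translation:
#0 VA=0x3C2802ABF (r,kernel):
  L0: frame=0x3A idx=15 entry=0x3D007 [P=1 RW=1 US=1 PS=0]
  L1: frame=0x3D idx=20 entry=0x3F007 [P=1 RW=1 US=1 PS=0]
  L2: frame=0x3F idx=2 entry=0x40007 [P=1 RW=1 US=1 PS=0]
  ⇒ phys 0x40ABF  [3 reads]
#1 VA=0x640404918 (r,kernel):
  L0: frame=0x3A idx=25 entry=0x42007 [P=1 RW=1 US=1 PS=0]
  L1: frame=0x42 idx=2 entry=0x46007 [P=1 RW=1 US=1 PS=0]
  L2: frame=0x46 idx=4 entry=0x47007 [P=1 RW=1 US=1 PS=0]
  ⇒ phys 0x47918  [3 reads]
#2 VA=0x4C221A69A (r,kernel):
  L0: frame=0x3A idx=19 entry=0x4B007 [P=1 RW=1 US=1 PS=0]
  L1: frame=0x4B idx=17 entry=0x4E007 [P=1 RW=1 US=1 PS=0]
  L2: frame=0x4E idx=26 entry=0x4D004 [P=0 RW=0 US=1 PS=0]
  ✗ PAGE_NOT_PRESENT  [3 reads]

Access #0 fault: NONE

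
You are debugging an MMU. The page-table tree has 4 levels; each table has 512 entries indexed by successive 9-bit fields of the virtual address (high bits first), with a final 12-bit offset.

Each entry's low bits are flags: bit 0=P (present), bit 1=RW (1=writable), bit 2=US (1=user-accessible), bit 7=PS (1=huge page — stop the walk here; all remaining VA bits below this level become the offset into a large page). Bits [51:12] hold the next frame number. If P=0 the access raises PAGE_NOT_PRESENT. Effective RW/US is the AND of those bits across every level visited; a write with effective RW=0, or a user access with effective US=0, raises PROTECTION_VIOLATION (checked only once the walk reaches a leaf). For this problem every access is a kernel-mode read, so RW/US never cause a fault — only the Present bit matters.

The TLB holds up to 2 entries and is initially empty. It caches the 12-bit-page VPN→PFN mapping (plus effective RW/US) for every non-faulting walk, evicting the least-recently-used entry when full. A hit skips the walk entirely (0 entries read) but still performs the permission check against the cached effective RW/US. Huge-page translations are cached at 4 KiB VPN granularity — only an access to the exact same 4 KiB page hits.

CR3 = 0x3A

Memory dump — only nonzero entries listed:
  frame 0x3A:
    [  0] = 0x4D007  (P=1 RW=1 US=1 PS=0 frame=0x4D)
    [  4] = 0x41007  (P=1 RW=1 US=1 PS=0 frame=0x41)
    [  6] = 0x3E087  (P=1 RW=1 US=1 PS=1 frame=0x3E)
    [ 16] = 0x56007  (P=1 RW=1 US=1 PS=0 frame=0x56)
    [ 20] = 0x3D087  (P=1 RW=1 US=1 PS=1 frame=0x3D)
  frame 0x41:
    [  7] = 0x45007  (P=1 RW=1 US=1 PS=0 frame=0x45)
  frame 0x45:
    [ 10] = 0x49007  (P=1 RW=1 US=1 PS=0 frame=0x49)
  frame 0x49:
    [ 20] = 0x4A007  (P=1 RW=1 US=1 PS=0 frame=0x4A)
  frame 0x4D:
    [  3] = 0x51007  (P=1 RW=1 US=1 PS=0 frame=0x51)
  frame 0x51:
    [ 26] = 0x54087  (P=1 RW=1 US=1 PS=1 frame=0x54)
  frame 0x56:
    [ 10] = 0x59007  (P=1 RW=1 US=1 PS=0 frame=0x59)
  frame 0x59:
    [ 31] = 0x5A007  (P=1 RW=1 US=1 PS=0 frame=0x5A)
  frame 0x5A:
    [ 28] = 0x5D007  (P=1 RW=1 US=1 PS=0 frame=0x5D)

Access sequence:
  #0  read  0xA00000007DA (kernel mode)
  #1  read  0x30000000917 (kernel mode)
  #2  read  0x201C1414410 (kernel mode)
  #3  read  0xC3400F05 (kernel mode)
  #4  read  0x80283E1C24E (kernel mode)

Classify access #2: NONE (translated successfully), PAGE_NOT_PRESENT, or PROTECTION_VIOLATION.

Walk each access:
#0 VA=0xA00000007DA (r,kernel):
  L0: frame=0x3A idx=20 entry=0x3D087 [P=1 RW=1 US=1 PS=1]
  ⇒ phys 0x3D7DA (huge @L0)  [1 reads]
#1 VA=0x30000000917 (r,kernel):
  L0: frame=0x3A idx=6 entry=0x3E087 [P=1 RW=1 US=1 PS=1]
  ⇒ phys 0x3E917 (huge @L0)  [1 reads]
#2 VA=0x201C1414410 (r,kernel):
  L0: frame=0x3A idx=4 entry=0x41007 [P=1 RW=1 US=1 PS=0]
  L1: frame=0x41 idx=7 entry=0x45007 [P=1 RW=1 US=1 PS=0]
  L2: frame=0x45 idx=10 entry=0x49007 [P=1 RW=1 US=1 PS=0]
  L3: frame=0x49 idx=20 entry=0x4A007 [P=1 RW=1 US=1 PS=0]
  ⇒ phys 0x4A410  [4 reads]
#3 VA=0xC3400F05 (r,kernel):
  L0: frame=0x3A idx=0 entry=0x4D007 [P=1 RW=1 US=1 PS=0]
  L1: frame=0x4D idx=3 entry=0x51007 [P=1 RW=1 US=1 PS=0]
  L2: frame=0x51 idx=26 entry=0x54087 [P=1 RW=1 US=1 PS=1]
  ⇒ phys 0x54F05 (huge @L2)  [3 reads]
#4 VA=0x80283E1C24E (r,kernel):
  L0: frame=0x3A idx=16 entry=0x56007 [P=1 RW=1 US=1 PS=0]
  L1: frame=0x56 idx=10 entry=0x59007 [P=1 RW=1 US=1 PS=0]
  L2: frame=0x59 idx=31 entry=0x5A007 [P=1 RW=1 US=1 PS=0]
  L3: frame=0x5A idx=28 entry=0x5D007 [P=1 RW=1 US=1 PS=0]
  ⇒ phys 0x5D24E  [4 reads]

Access #2 fault: NONE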